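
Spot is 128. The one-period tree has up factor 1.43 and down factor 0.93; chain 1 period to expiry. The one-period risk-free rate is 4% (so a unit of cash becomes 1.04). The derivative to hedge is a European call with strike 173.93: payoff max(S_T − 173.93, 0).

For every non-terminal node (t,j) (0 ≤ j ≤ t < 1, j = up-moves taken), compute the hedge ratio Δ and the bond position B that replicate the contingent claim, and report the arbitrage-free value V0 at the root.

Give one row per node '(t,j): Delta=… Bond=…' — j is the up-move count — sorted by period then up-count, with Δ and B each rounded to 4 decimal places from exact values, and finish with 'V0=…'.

(0,0): Delta=0.1423 Bond=-16.2929
V0=1.9271

The replicating-portfolio and risk-neutral prices coincide; use p* = (1.04−0.93)/(1.43−0.93) = 0.2200 for the latter.
Terminal payoffs: V(1,0)=0.0000, V(1,1)=9.1100
Node (0,0) S=128.0000: V=(p*·9.1100+(1−p*)·0.0000)/1.04=1.9271; Δ=(9.1100−0.0000)/(183.0400−119.0400)=0.1423; B=V−Δ·S=-16.2929
Self-financing check: at every node Δ·S+B equals the discounted successor values.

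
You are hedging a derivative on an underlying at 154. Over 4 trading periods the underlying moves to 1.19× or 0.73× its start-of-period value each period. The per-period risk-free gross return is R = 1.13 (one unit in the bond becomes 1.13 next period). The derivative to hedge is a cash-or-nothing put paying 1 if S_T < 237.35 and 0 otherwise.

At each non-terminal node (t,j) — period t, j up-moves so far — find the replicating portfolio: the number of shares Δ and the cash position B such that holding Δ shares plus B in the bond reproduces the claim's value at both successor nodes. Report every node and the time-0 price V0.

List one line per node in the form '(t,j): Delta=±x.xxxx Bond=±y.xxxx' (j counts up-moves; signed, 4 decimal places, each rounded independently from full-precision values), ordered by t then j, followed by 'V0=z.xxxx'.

No-arbitrage ⇒ martingale measure with p* = (R−d)/(u−d) = 0.8696.
Payoff layer (t=4): V(4,0)=1.0000, V(4,1)=1.0000, V(4,2)=1.0000, V(4,3)=1.0000, V(4,4)=0.0000
(3,0): S=59.9086. Δ = (V_up−V_dn)/(S_up−S_dn) = (1.0000−1.0000)/(71.2913−43.7333) = 0.0000. V = [p*·1.0000 + (1−p*)·1.0000]/1.13 = 0.8850. B = V − Δ·S = 0.8850.
(3,1): S=97.6593. Δ = (V_up−V_dn)/(S_up−S_dn) = (1.0000−1.0000)/(116.2145−71.2913) = 0.0000. V = [p*·1.0000 + (1−p*)·1.0000]/1.13 = 0.8850. B = V − Δ·S = 0.8850.
(3,2): S=159.1980. Δ = (V_up−V_dn)/(S_up−S_dn) = (1.0000−1.0000)/(189.4456−116.2145) = 0.0000. V = [p*·1.0000 + (1−p*)·1.0000]/1.13 = 0.8850. B = V − Δ·S = 0.8850.
(3,3): S=259.5145. Δ = (V_up−V_dn)/(S_up−S_dn) = (0.0000−1.0000)/(308.8222−189.4456) = -0.0084. V = [p*·0.0000 + (1−p*)·1.0000]/1.13 = 0.1154. B = V − Δ·S = 2.2893.
(2,0): S=82.0666. Δ = (V_up−V_dn)/(S_up−S_dn) = (0.8850−0.8850)/(97.6593−59.9086) = 0.0000. V = [p*·0.8850 + (1−p*)·0.8850]/1.13 = 0.7831. B = V − Δ·S = 0.7831.
(2,1): S=133.7798. Δ = (V_up−V_dn)/(S_up−S_dn) = (0.8850−0.8850)/(159.1980−97.6593) = 0.0000. V = [p*·0.8850 + (1−p*)·0.8850]/1.13 = 0.7831. B = V − Δ·S = 0.7831.
(2,2): S=218.0794. Δ = (V_up−V_dn)/(S_up−S_dn) = (0.1154−0.8850)/(259.5145−159.1980) = -0.0077. V = [p*·0.1154 + (1−p*)·0.8850]/1.13 = 0.1910. B = V − Δ·S = 1.8639.
(1,0): S=112.4200. Δ = (V_up−V_dn)/(S_up−S_dn) = (0.7831−0.7831)/(133.7798−82.0666) = 0.0000. V = [p*·0.7831 + (1−p*)·0.7831]/1.13 = 0.6931. B = V − Δ·S = 0.6931.
(1,1): S=183.2600. Δ = (V_up−V_dn)/(S_up−S_dn) = (0.1910−0.7831)/(218.0794−133.7798) = -0.0070. V = [p*·0.1910 + (1−p*)·0.7831]/1.13 = 0.2374. B = V − Δ·S = 1.5247.
(0,0): S=154.0000. Δ = (V_up−V_dn)/(S_up−S_dn) = (0.2374−0.6931)/(183.2600−112.4200) = -0.0064. V = [p*·0.2374 + (1−p*)·0.6931]/1.13 = 0.2627. B = V − Δ·S = 1.2533.
The time-0 hedge costs 0.2627, which is the no-arbitrage price.

(0,0): Delta=-0.0064 Bond=1.2533
(1,0): Delta=0.0000 Bond=0.6931
(1,1): Delta=-0.0070 Bond=1.5247
(2,0): Delta=0.0000 Bond=0.7831
(2,1): Delta=0.0000 Bond=0.7831
(2,2): Delta=-0.0077 Bond=1.8639
(3,0): Delta=0.0000 Bond=0.8850
(3,1): Delta=0.0000 Bond=0.8850
(3,2): Delta=0.0000 Bond=0.8850
(3,3): Delta=-0.0084 Bond=2.2893
V0=0.2627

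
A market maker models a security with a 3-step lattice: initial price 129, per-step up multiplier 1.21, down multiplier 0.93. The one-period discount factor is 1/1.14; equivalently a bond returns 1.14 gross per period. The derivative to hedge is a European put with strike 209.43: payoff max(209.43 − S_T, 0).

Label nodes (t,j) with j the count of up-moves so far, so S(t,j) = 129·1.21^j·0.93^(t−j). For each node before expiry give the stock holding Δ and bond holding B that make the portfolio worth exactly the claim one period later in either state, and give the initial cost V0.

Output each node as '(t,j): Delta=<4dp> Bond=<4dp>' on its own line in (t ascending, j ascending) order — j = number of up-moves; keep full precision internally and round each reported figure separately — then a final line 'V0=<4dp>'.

(0,0): Delta=-0.7711 Bond=117.2715
(1,0): Delta=-1.0000 Bond=161.1496
(1,1): Delta=-0.7125 Bond=124.5361
(2,0): Delta=-1.0000 Bond=183.7105
(2,1): Delta=-1.0000 Bond=183.7105
(2,2): Delta=-0.6388 Bond=128.0580
V0=17.7985

No-arbitrage ⇒ martingale measure with p* = (R−d)/(u−d) = 0.7500.
Terminal payoffs: V(3,0)=105.6679, V(3,1)=74.4278, V(3,2)=33.7819, V(3,3)=0.0000
  t=2,j=0: stock 111.5721 → up 135.0022 (V=74.4278), down 103.7621 (V=105.6679). Price 72.1384; hedge Δ=-1.0000, bond B=183.7105.
  t=2,j=1: stock 145.1637 → up 175.6481 (V=33.7819), down 135.0022 (V=74.4278). Price 38.5468; hedge Δ=-1.0000, bond B=183.7105.
  t=2,j=2: stock 188.8689 → up 228.5314 (V=0.0000), down 175.6481 (V=33.7819). Price 7.4083; hedge Δ=-0.6388, bond B=128.0580.
  t=1,j=0: stock 119.9700 → up 145.1637 (V=38.5468), down 111.5721 (V=72.1384). Price 41.1796; hedge Δ=-1.0000, bond B=161.1496.
  t=1,j=1: stock 156.0900 → up 188.8689 (V=7.4083), down 145.1637 (V=38.5468). Price 13.3271; hedge Δ=-0.7125, bond B=124.5361.
  t=0,j=0: stock 129.0000 → up 156.0900 (V=13.3271), down 119.9700 (V=41.1796). Price 17.7985; hedge Δ=-0.7711, bond B=117.2715.
The time-0 hedge costs 17.7985, which is the no-arbitrage price.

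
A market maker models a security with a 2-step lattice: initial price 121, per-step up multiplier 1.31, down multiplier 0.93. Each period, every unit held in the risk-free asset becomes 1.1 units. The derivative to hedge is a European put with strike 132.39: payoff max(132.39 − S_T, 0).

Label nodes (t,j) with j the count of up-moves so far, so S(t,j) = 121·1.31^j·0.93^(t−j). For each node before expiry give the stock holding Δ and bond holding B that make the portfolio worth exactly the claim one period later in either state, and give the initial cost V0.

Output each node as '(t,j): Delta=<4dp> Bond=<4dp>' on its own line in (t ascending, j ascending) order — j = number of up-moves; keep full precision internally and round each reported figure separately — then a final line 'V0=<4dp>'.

The replicating-portfolio and risk-neutral prices coincide; use p* = (1.1−0.93)/(1.31−0.93) = 0.4474 for the latter.
Terminal values V(2,·): V(2,0)=27.7371, V(2,1)=0.0000, V(2,2)=0.0000
  t=1,j=0: stock 112.5300 → up 147.4143 (V=0.0000), down 104.6529 (V=27.7371). Price 13.9349; hedge Δ=-0.6486, bond B=86.9273.
  t=1,j=1: stock 158.5100 → up 207.6481 (V=0.0000), down 147.4143 (V=0.0000). Price 0.0000; hedge Δ=0.0000, bond B=0.0000.
  t=0,j=0: stock 121.0000 → up 158.5100 (V=0.0000), down 112.5300 (V=13.9349). Price 7.0008; hedge Δ=-0.3031, bond B=43.6716.
Root portfolio cost Δ·121+B reproduces V0=7.0008.

(0,0): Delta=-0.3031 Bond=43.6716
(1,0): Delta=-0.6486 Bond=86.9273
(1,1): Delta=0.0000 Bond=0.0000
V0=7.0008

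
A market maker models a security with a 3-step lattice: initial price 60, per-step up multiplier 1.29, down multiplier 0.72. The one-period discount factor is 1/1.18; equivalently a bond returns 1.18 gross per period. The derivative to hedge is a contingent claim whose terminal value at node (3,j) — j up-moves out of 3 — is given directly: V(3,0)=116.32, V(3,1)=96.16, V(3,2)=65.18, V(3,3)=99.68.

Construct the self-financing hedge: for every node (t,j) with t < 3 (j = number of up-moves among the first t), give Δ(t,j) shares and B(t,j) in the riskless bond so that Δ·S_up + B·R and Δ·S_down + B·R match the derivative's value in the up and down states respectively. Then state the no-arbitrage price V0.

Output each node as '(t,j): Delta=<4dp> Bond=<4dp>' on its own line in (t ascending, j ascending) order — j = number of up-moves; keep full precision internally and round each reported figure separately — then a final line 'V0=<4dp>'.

Since d<R<u, set p* = (R−d)/(u−d) = 0.8070; price each node as the discounted p*-expectation of its children.
Terminal values V(3,·): V(3,0)=116.3200, V(3,1)=96.1600, V(3,2)=65.1800, V(3,3)=99.6800
(2,0): S=31.1040. Δ = (V_up−V_dn)/(S_up−S_dn) = (96.1600−116.3200)/(40.1242−22.3949) = -1.1371. V = [p*·96.1600 + (1−p*)·116.3200]/1.18 = 84.7886. B = V − Δ·S = 120.1570.
(2,1): S=55.7280. Δ = (V_up−V_dn)/(S_up−S_dn) = (65.1800−96.1600)/(71.8891−40.1242) = -0.9753. V = [p*·65.1800 + (1−p*)·96.1600]/1.18 = 60.3039. B = V − Δ·S = 114.6548.
(2,2): S=99.8460. Δ = (V_up−V_dn)/(S_up−S_dn) = (99.6800−65.1800)/(128.8013−71.8891) = 0.6062. V = [p*·99.6800 + (1−p*)·65.1800]/1.18 = 78.8323. B = V − Δ·S = 18.3060.
(1,0): S=43.2000. Δ = (V_up−V_dn)/(S_up−S_dn) = (60.3039−84.7886)/(55.7280−31.1040) = -0.9943. V = [p*·60.3039 + (1−p*)·84.7886]/1.18 = 55.1093. B = V − Δ·S = 98.0649.
(1,1): S=77.4000. Δ = (V_up−V_dn)/(S_up−S_dn) = (78.8323−60.3039)/(99.8460−55.7280) = 0.4200. V = [p*·78.8323 + (1−p*)·60.3039]/1.18 = 63.7768. B = V − Δ·S = 31.2709.
(0,0): S=60.0000. Δ = (V_up−V_dn)/(S_up−S_dn) = (63.7768−55.1093)/(77.4000−43.2000) = 0.2534. V = [p*·63.7768 + (1−p*)·55.1093]/1.18 = 52.6306. B = V − Δ·S = 37.4245.
The time-0 hedge costs 52.6306, which is the no-arbitrage price.

(0,0): Delta=0.2534 Bond=37.4245
(1,0): Delta=-0.9943 Bond=98.0649
(1,1): Delta=0.4200 Bond=31.2709
(2,0): Delta=-1.1371 Bond=120.1570
(2,1): Delta=-0.9753 Bond=114.6548
(2,2): Delta=0.6062 Bond=18.3060
V0=52.6306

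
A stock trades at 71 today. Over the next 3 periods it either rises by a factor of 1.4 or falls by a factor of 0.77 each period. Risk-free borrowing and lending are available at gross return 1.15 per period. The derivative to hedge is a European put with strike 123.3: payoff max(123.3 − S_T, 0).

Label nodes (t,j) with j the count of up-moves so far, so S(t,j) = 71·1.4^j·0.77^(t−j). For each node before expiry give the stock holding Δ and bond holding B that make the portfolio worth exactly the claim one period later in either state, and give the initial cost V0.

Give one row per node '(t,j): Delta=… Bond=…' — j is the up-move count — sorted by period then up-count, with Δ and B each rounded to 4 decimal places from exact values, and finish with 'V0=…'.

Under the risk-neutral measure, an up-move has probability p* = (R−d)/(u−d) = 0.6032 and values discount at R = 1.15.
Payoff layer (t=3): V(3,0)=90.8862, V(3,1)=64.3657, V(3,2)=16.1468, V(3,3)=0.0000
(2,0): S=42.0959. Δ = (V_up−V_dn)/(S_up−S_dn) = (64.3657−90.8862)/(58.9343−32.4138) = -1.0000. V = [p*·64.3657 + (1−p*)·90.8862]/1.15 = 65.1215. B = V − Δ·S = 107.2174.
(2,1): S=76.5380. Δ = (V_up−V_dn)/(S_up−S_dn) = (16.1468−64.3657)/(107.1532−58.9343) = -1.0000. V = [p*·16.1468 + (1−p*)·64.3657]/1.15 = 30.6794. B = V − Δ·S = 107.2174.
(2,2): S=139.1600. Δ = (V_up−V_dn)/(S_up−S_dn) = (0.0000−16.1468)/(194.8240−107.1532) = -0.1842. V = [p*·0.0000 + (1−p*)·16.1468]/1.15 = 5.5717. B = V − Δ·S = 31.2015.
(1,0): S=54.6700. Δ = (V_up−V_dn)/(S_up−S_dn) = (30.6794−65.1215)/(76.5380−42.0959) = -1.0000. V = [p*·30.6794 + (1−p*)·65.1215]/1.15 = 38.5625. B = V − Δ·S = 93.2325.
(1,1): S=99.4000. Δ = (V_up−V_dn)/(S_up−S_dn) = (5.5717−30.6794)/(139.1600−76.5380) = -0.4009. V = [p*·5.5717 + (1−p*)·30.6794]/1.15 = 13.5088. B = V − Δ·S = 53.3622.
(0,0): S=71.0000. Δ = (V_up−V_dn)/(S_up−S_dn) = (13.5088−38.5625)/(99.4000−54.6700) = -0.5601. V = [p*·13.5088 + (1−p*)·38.5625]/1.15 = 20.3919. B = V − Δ·S = 60.1598.
Self-financing check: at every node Δ·S+B equals the discounted successor values.

(0,0): Delta=-0.5601 Bond=60.1598
(1,0): Delta=-1.0000 Bond=93.2325
(1,1): Delta=-0.4009 Bond=53.3622
(2,0): Delta=-1.0000 Bond=107.2174
(2,1): Delta=-1.0000 Bond=107.2174
(2,2): Delta=-0.1842 Bond=31.2015
V0=20.3919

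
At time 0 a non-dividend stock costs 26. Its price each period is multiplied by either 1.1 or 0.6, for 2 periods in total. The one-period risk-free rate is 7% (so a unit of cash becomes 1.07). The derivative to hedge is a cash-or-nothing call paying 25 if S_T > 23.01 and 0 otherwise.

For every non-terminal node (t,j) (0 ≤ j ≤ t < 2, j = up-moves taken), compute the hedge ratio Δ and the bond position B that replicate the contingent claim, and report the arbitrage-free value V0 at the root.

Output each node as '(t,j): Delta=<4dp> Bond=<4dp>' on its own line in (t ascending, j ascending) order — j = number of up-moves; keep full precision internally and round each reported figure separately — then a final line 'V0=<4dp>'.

Risk-neutral probability p* = (R−d)/(u−d) = (1.07−0.6)/(1.1−0.6) = 0.9400.
Payoff layer (t=2): V(2,0)=0.0000, V(2,1)=0.0000, V(2,2)=25.0000
Node (1,0) S=15.6000: V=(p*·0.0000+(1−p*)·0.0000)/1.07=0.0000; Δ=(0.0000−0.0000)/(17.1600−9.3600)=0.0000; B=V−Δ·S=0.0000
Node (1,1) S=28.6000: V=(p*·25.0000+(1−p*)·0.0000)/1.07=21.9626; Δ=(25.0000−0.0000)/(31.4600−17.1600)=1.7483; B=V−Δ·S=-28.0374
Node (0,0) S=26.0000: V=(p*·21.9626+(1−p*)·0.0000)/1.07=19.2943; Δ=(21.9626−0.0000)/(28.6000−15.6000)=1.6894; B=V−Δ·S=-24.6310
Root portfolio cost Δ·26+B reproduces V0=19.2943.

(0,0): Delta=1.6894 Bond=-24.6310
(1,0): Delta=0.0000 Bond=0.0000
(1,1): Delta=1.7483 Bond=-28.0374
V0=19.2943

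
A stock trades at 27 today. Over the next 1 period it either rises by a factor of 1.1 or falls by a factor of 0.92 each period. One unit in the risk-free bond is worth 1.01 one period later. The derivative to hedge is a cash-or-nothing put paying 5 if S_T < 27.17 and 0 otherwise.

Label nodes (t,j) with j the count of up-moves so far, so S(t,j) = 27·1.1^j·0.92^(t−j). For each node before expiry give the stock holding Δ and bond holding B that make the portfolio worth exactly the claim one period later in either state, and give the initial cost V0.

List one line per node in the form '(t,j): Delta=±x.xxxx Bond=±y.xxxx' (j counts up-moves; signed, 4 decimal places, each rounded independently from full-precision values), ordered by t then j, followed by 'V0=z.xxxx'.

(0,0): Delta=-1.0288 Bond=30.2530
V0=2.4752

The replicating-portfolio and risk-neutral prices coincide; use p* = (1.01−0.92)/(1.1−0.92) = 0.5000 for the latter.
At expiry t=1: V(1,0)=5.0000, V(1,1)=0.0000
Node (0,0) S=27.0000: V=(p*·0.0000+(1−p*)·5.0000)/1.01=2.4752; Δ=(0.0000−5.0000)/(29.7000−24.8400)=-1.0288; B=V−Δ·S=30.2530
Root portfolio cost Δ·27+B reproduces V0=2.4752.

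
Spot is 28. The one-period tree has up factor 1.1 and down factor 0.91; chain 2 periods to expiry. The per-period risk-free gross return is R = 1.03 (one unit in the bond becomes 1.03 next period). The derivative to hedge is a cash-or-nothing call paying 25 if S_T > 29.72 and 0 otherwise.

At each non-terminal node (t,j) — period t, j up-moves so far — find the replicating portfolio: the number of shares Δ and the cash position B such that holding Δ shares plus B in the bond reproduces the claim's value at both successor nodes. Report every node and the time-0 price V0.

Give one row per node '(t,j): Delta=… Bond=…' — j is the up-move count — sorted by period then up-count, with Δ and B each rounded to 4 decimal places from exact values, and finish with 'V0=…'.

The replicating-portfolio and risk-neutral prices coincide; use p* = (1.03−0.91)/(1.1−0.91) = 0.6316 for the latter.
Payoff layer (t=2): V(2,0)=0.0000, V(2,1)=0.0000, V(2,2)=25.0000
Node (1,0) S=25.4800: V=(p*·0.0000+(1−p*)·0.0000)/1.03=0.0000; Δ=(0.0000−0.0000)/(28.0280−23.1868)=0.0000; B=V−Δ·S=0.0000
Node (1,1) S=30.8000: V=(p*·25.0000+(1−p*)·0.0000)/1.03=15.3296; Δ=(25.0000−0.0000)/(33.8800−28.0280)=4.2720; B=V−Δ·S=-116.2494
Node (0,0) S=28.0000: V=(p*·15.3296+(1−p*)·0.0000)/1.03=9.3998; Δ=(15.3296−0.0000)/(30.8000−25.4800)=2.8815; B=V−Δ·S=-71.2822
Root portfolio cost Δ·28+B reproduces V0=9.3998.

(0,0): Delta=2.8815 Bond=-71.2822
(1,0): Delta=0.0000 Bond=0.0000
(1,1): Delta=4.2720 Bond=-116.2494
V0=9.3998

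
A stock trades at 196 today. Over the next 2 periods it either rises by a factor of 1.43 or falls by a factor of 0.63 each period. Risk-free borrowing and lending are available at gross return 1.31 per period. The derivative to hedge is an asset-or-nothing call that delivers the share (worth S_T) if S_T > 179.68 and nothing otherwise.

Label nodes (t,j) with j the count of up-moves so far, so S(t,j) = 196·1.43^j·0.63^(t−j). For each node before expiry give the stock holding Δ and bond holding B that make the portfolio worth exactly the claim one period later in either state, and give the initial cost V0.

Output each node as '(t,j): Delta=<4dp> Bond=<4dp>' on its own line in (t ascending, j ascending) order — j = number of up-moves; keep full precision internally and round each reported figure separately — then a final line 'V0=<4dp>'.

No-arbitrage ⇒ martingale measure with p* = (R−d)/(u−d) = 0.8500.
Terminal values V(2,·): V(2,0)=0.0000, V(2,1)=0.0000, V(2,2)=400.8004
  t=1,j=0: stock 123.4800 → up 176.5764 (V=0.0000), down 77.7924 (V=0.0000). Price 0.0000; hedge Δ=0.0000, bond B=0.0000.
  t=1,j=1: stock 280.2800 → up 400.8004 (V=400.8004), down 176.5764 (V=0.0000). Price 260.0613; hedge Δ=1.7875, bond B=-240.9392.
  t=0,j=0: stock 196.0000 → up 280.2800 (V=260.0613), down 123.4800 (V=0.0000). Price 168.7421; hedge Δ=1.6586, bond B=-156.3346.
Root portfolio cost Δ·196+B reproduces V0=168.7421.

(0,0): Delta=1.6586 Bond=-156.3346
(1,0): Delta=0.0000 Bond=0.0000
(1,1): Delta=1.7875 Bond=-240.9392
V0=168.7421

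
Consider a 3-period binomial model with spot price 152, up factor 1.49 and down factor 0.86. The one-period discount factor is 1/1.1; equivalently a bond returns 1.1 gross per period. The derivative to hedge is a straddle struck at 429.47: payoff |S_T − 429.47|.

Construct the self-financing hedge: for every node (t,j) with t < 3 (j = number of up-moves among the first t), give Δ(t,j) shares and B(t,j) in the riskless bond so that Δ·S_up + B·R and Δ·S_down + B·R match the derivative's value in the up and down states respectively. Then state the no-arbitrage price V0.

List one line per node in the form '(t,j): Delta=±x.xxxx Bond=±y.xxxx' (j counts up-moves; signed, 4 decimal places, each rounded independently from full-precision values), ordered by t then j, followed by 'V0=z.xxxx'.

Under the risk-neutral measure, an up-move has probability p* = (R−d)/(u−d) = 0.3810 and values discount at R = 1.1.
At expiry t=3: V(3,0)=332.7895, V(3,1)=261.9654, V(3,2)=139.2585, V(3,3)=73.3382
(2,0): S=112.4192. Δ = (V_up−V_dn)/(S_up−S_dn) = (261.9654−332.7895)/(167.5046−96.6805) = -1.0000. V = [p*·261.9654 + (1−p*)·332.7895]/1.1 = 278.0081. B = V − Δ·S = 390.4273.
(2,1): S=194.7728. Δ = (V_up−V_dn)/(S_up−S_dn) = (139.2585−261.9654)/(290.2115−167.5046) = -1.0000. V = [p*·139.2585 + (1−p*)·261.9654]/1.1 = 195.6545. B = V − Δ·S = 390.4273.
(2,2): S=337.4552. Δ = (V_up−V_dn)/(S_up−S_dn) = (73.3382−139.2585)/(502.8082−290.2115) = -0.3101. V = [p*·73.3382 + (1−p*)·139.2585]/1.1 = 103.7691. B = V − Δ·S = 208.4045.
(1,0): S=130.7200. Δ = (V_up−V_dn)/(S_up−S_dn) = (195.6545−278.0081)/(194.7728−112.4192) = -1.0000. V = [p*·195.6545 + (1−p*)·278.0081]/1.1 = 224.2139. B = V − Δ·S = 354.9339.
(1,1): S=226.4800. Δ = (V_up−V_dn)/(S_up−S_dn) = (103.7691−195.6545)/(337.4552−194.7728) = -0.6440. V = [p*·103.7691 + (1−p*)·195.6545]/1.1 = 146.0459. B = V − Δ·S = 291.8957.
(0,0): S=152.0000. Δ = (V_up−V_dn)/(S_up−S_dn) = (146.0459−224.2139)/(226.4800−130.7200) = -0.8163. V = [p*·146.0459 + (1−p*)·224.2139]/1.1 = 176.7597. B = V − Δ·S = 300.8358.
Self-financing check: at every node Δ·S+B equals the discounted successor values.

(0,0): Delta=-0.8163 Bond=300.8358
(1,0): Delta=-1.0000 Bond=354.9339
(1,1): Delta=-0.6440 Bond=291.8957
(2,0): Delta=-1.0000 Bond=390.4273
(2,1): Delta=-1.0000 Bond=390.4273
(2,2): Delta=-0.3101 Bond=208.4045
V0=176.7597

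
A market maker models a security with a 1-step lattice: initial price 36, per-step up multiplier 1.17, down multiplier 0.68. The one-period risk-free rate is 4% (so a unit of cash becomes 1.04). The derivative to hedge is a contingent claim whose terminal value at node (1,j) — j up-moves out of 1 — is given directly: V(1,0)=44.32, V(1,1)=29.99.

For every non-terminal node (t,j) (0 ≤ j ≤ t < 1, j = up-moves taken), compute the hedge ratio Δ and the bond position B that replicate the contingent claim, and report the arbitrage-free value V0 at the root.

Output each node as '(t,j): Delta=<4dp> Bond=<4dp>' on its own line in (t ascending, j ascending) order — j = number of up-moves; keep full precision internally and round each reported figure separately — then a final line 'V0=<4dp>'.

Since d<R<u, set p* = (R−d)/(u−d) = 0.7347; price each node as the discounted p*-expectation of its children.
Terminal payoffs: V(1,0)=44.3200, V(1,1)=29.9900
  t=0,j=0: stock 36.0000 → up 42.1200 (V=29.9900), down 24.4800 (V=44.3200). Price 32.4922; hedge Δ=-0.8124, bond B=61.7370.
The time-0 hedge costs 32.4922, which is the no-arbitrage price.

(0,0): Delta=-0.8124 Bond=61.7370
V0=32.4922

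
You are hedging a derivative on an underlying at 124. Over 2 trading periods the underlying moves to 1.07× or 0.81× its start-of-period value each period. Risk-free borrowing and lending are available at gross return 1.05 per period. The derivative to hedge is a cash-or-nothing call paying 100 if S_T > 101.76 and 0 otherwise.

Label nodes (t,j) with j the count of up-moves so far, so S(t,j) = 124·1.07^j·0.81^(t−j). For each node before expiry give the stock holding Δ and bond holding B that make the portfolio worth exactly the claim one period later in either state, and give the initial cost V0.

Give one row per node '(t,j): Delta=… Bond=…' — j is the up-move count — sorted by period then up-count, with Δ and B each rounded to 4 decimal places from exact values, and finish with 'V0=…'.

(0,0): Delta=0.2272 Bond=61.9893
(1,0): Delta=3.8293 Bond=-296.7033
(1,1): Delta=0.0000 Bond=95.2381
V0=90.1662

No-arbitrage ⇒ martingale measure with p* = (R−d)/(u−d) = 0.9231.
At expiry t=2: V(2,0)=0.0000, V(2,1)=100.0000, V(2,2)=100.0000
  t=1,j=0: stock 100.4400 → up 107.4708 (V=100.0000), down 81.3564 (V=0.0000). Price 87.9121; hedge Δ=3.8293, bond B=-296.7033.
  t=1,j=1: stock 132.6800 → up 141.9676 (V=100.0000), down 107.4708 (V=100.0000). Price 95.2381; hedge Δ=0.0000, bond B=95.2381.
  t=0,j=0: stock 124.0000 → up 132.6800 (V=95.2381), down 100.4400 (V=87.9121). Price 90.1662; hedge Δ=0.2272, bond B=61.9893.
Self-financing check: at every node Δ·S+B equals the discounted successor values.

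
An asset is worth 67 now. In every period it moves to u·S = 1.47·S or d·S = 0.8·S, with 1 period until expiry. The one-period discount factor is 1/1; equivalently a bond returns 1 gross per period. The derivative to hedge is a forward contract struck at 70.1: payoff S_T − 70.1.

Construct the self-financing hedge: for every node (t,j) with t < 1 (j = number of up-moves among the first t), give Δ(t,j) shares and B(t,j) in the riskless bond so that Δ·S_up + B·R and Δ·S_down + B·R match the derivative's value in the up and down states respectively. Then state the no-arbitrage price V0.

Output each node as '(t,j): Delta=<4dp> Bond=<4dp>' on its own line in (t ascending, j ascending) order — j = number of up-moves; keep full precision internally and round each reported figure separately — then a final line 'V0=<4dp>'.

Since d<R<u, set p* = (R−d)/(u−d) = 0.2985; price each node as the discounted p*-expectation of its children.
Terminal values V(1,·): V(1,0)=-16.5000, V(1,1)=28.3900
  t=0,j=0: stock 67.0000 → up 98.4900 (V=28.3900), down 53.6000 (V=-16.5000). Price -3.1000; hedge Δ=1.0000, bond B=-70.1000.
The time-0 hedge costs -3.1000, which is the no-arbitrage price.

(0,0): Delta=1.0000 Bond=-70.1000
V0=-3.1000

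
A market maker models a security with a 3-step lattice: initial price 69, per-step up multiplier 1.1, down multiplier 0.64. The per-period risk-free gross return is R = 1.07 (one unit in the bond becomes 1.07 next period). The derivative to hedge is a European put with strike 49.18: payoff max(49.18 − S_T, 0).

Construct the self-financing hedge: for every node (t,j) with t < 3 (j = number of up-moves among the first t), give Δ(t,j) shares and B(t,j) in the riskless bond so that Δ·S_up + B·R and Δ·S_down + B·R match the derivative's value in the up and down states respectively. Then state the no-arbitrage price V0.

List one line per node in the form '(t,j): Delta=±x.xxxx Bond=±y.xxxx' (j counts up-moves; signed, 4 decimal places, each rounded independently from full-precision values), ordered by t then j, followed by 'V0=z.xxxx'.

(0,0): Delta=-0.0622 Bond=4.4766
(1,0): Delta=-0.8171 Bond=38.1238
(1,1): Delta=-0.0316 Bond=2.4643
(2,0): Delta=-1.0000 Bond=45.9626
(2,1): Delta=-0.8096 Bond=40.4317
(2,2): Delta=0.0000 Bond=0.0000
V0=0.1832

No-arbitrage ⇒ martingale measure with p* = (R−d)/(u−d) = 0.9348.
Terminal values V(3,·): V(3,0)=31.0921, V(3,1)=18.0914, V(3,2)=0.0000, V(3,3)=0.0000
Node (2,0) S=28.2624: V=(p*·18.0914+(1−p*)·31.0921)/1.07=17.7002; Δ=(18.0914−31.0921)/(31.0886−18.0879)=-1.0000; B=V−Δ·S=45.9626
Node (2,1) S=48.5760: V=(p*·0.0000+(1−p*)·18.0914)/1.07=1.1027; Δ=(0.0000−18.0914)/(53.4336−31.0886)=-0.8096; B=V−Δ·S=40.4317
Node (2,2) S=83.4900: V=(p*·0.0000+(1−p*)·0.0000)/1.07=0.0000; Δ=(0.0000−0.0000)/(91.8390−53.4336)=0.0000; B=V−Δ·S=0.0000
Node (1,0) S=44.1600: V=(p*·1.1027+(1−p*)·17.7002)/1.07=2.0422; Δ=(1.1027−17.7002)/(48.5760−28.2624)=-0.8171; B=V−Δ·S=38.1238
Node (1,1) S=75.9000: V=(p*·0.0000+(1−p*)·1.1027)/1.07=0.0672; Δ=(0.0000−1.1027)/(83.4900−48.5760)=-0.0316; B=V−Δ·S=2.4643
Node (0,0) S=69.0000: V=(p*·0.0672+(1−p*)·2.0422)/1.07=0.1832; Δ=(0.0672−2.0422)/(75.9000−44.1600)=-0.0622; B=V−Δ·S=4.4766
Self-financing check: at every node Δ·S+B equals the discounted successor values.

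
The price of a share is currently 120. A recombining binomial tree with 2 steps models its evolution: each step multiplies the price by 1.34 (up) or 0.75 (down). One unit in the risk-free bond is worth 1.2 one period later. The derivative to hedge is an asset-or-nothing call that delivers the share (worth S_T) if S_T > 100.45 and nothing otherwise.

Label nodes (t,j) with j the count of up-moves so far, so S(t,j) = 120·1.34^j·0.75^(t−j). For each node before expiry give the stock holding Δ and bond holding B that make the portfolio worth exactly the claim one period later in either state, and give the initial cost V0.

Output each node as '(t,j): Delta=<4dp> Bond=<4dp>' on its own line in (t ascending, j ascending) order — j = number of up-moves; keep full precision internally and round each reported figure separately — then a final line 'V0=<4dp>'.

Under the risk-neutral measure, an up-move has probability p* = (R−d)/(u−d) = 0.7627 and values discount at R = 1.2.
Terminal values V(2,·): V(2,0)=0.0000, V(2,1)=120.6000, V(2,2)=215.4720
Node (1,0) S=90.0000: V=(p*·120.6000+(1−p*)·0.0000)/1.2=76.6525; Δ=(120.6000−0.0000)/(120.6000−67.5000)=2.2712; B=V−Δ·S=-127.7542
Node (1,1) S=160.8000: V=(p*·215.4720+(1−p*)·120.6000)/1.2=160.8000; Δ=(215.4720−120.6000)/(215.4720−120.6000)=1.0000; B=V−Δ·S=0.0000
Node (0,0) S=120.0000: V=(p*·160.8000+(1−p*)·76.6525)/1.2=117.3607; Δ=(160.8000−76.6525)/(160.8000−90.0000)=1.1885; B=V−Δ·S=-25.2621
Self-financing check: at every node Δ·S+B equals the discounted successor values.

(0,0): Delta=1.1885 Bond=-25.2621
(1,0): Delta=2.2712 Bond=-127.7542
(1,1): Delta=1.0000 Bond=0.0000
V0=117.3607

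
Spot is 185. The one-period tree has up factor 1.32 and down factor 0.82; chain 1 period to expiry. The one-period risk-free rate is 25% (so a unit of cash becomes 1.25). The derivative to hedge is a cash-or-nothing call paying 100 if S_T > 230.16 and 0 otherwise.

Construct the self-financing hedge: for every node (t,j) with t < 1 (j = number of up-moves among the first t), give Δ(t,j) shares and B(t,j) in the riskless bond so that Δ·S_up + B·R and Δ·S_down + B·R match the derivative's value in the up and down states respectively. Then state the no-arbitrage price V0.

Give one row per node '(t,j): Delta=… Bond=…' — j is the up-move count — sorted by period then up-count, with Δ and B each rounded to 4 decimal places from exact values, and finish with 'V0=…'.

(0,0): Delta=1.0811 Bond=-131.2000
V0=68.8000

No-arbitrage ⇒ martingale measure with p* = (R−d)/(u−d) = 0.8600.
Terminal payoffs: V(1,0)=0.0000, V(1,1)=100.0000
Node (0,0) S=185.0000: V=(p*·100.0000+(1−p*)·0.0000)/1.25=68.8000; Δ=(100.0000−0.0000)/(244.2000−151.7000)=1.0811; B=V−Δ·S=-131.2000
Each (Δ,B) replicates both successor values, so the strategy is self-financing and V0 is arbitrage-free.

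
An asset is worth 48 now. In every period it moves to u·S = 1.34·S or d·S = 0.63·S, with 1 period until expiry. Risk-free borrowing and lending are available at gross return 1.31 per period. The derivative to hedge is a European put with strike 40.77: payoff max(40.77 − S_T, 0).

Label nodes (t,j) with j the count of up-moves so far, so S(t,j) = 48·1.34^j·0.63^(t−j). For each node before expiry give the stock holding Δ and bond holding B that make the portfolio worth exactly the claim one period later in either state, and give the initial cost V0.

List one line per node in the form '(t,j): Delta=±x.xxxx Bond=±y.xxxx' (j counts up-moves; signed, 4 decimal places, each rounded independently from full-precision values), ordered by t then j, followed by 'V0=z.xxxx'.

No-arbitrage ⇒ martingale measure with p* = (R−d)/(u−d) = 0.9577.
Payoff layer (t=1): V(1,0)=10.5300, V(1,1)=0.0000
Node (0,0) S=48.0000: V=(p*·0.0000+(1−p*)·10.5300)/1.31=0.3396; Δ=(0.0000−10.5300)/(64.3200−30.2400)=-0.3090; B=V−Δ·S=15.1706
Check: Δ(0,0)·S0 + B(0,0) = 0.3396 = V0.

(0,0): Delta=-0.3090 Bond=15.1706
V0=0.3396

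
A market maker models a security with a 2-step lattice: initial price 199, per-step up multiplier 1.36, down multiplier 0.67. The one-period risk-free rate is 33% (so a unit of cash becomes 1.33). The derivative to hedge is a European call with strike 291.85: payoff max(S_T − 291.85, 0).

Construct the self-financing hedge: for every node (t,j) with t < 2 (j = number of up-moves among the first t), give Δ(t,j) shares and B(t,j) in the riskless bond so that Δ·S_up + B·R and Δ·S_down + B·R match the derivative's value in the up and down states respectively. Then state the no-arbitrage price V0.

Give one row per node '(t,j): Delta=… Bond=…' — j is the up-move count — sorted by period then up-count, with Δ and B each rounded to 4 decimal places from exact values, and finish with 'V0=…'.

(0,0): Delta=0.3992 Bond=-40.0211
(1,0): Delta=0.0000 Bond=0.0000
(1,1): Delta=0.4082 Bond=-55.6475
V0=39.4237

Risk-neutral probability p* = (R−d)/(u−d) = (1.33−0.67)/(1.36−0.67) = 0.9565.
At expiry t=2: V(2,0)=0.0000, V(2,1)=0.0000, V(2,2)=76.2204
(1,0): S=133.3300. Δ = (V_up−V_dn)/(S_up−S_dn) = (0.0000−0.0000)/(181.3288−89.3311) = 0.0000. V = [p*·0.0000 + (1−p*)·0.0000]/1.33 = 0.0000. B = V − Δ·S = 0.0000.
(1,1): S=270.6400. Δ = (V_up−V_dn)/(S_up−S_dn) = (76.2204−0.0000)/(368.0704−181.3288) = 0.4082. V = [p*·76.2204 + (1−p*)·0.0000]/1.33 = 54.8169. B = V − Δ·S = -55.6475.
(0,0): S=199.0000. Δ = (V_up−V_dn)/(S_up−S_dn) = (54.8169−0.0000)/(270.6400−133.3300) = 0.3992. V = [p*·54.8169 + (1−p*)·0.0000]/1.33 = 39.4237. B = V − Δ·S = -40.0211.
The time-0 hedge costs 39.4237, which is the no-arbitrage price.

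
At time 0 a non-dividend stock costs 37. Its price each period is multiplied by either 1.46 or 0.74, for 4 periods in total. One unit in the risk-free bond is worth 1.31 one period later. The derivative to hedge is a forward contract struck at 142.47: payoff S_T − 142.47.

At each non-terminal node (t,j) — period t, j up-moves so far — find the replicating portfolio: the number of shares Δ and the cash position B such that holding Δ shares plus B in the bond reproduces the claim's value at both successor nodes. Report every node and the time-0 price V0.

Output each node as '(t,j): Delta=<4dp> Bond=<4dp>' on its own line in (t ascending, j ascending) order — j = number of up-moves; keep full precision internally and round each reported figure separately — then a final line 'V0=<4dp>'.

(0,0): Delta=1.0000 Bond=-48.3769
(1,0): Delta=1.0000 Bond=-63.3738
(1,1): Delta=1.0000 Bond=-63.3738
(2,0): Delta=1.0000 Bond=-83.0196
(2,1): Delta=1.0000 Bond=-83.0196
(2,2): Delta=1.0000 Bond=-83.0196
(3,0): Delta=1.0000 Bond=-108.7557
(3,1): Delta=1.0000 Bond=-108.7557
(3,2): Delta=1.0000 Bond=-108.7557
(3,3): Delta=1.0000 Bond=-108.7557
V0=-11.3769

The replicating-portfolio and risk-neutral prices coincide; use p* = (1.31−0.74)/(1.46−0.74) = 0.7917 for the latter.
Payoff layer (t=4): V(4,0)=-131.3750, V(4,1)=-120.5798, V(4,2)=-99.2812, V(4,3)=-57.2597, V(4,4)=25.6476
  t=3,j=0: stock 14.9933 → up 21.8902 (V=-120.5798), down 11.0950 (V=-131.3750). Price -93.7624; hedge Δ=1.0000, bond B=-108.7557.
  t=3,j=1: stock 29.5814 → up 43.1888 (V=-99.2812), down 21.8902 (V=-120.5798). Price -79.1744; hedge Δ=1.0000, bond B=-108.7557.
  t=3,j=2: stock 58.3632 → up 85.2103 (V=-57.2597), down 43.1888 (V=-99.2812). Price -50.3925; hedge Δ=1.0000, bond B=-108.7557.
  t=3,j=3: stock 115.1490 → up 168.1176 (V=25.6476), down 85.2103 (V=-57.2597). Price 6.3933; hedge Δ=1.0000, bond B=-108.7557.
  t=2,j=0: stock 20.2612 → up 29.5814 (V=-79.1744), down 14.9933 (V=-93.7624). Price -62.7584; hedge Δ=1.0000, bond B=-83.0196.
  t=2,j=1: stock 39.9748 → up 58.3632 (V=-50.3925), down 29.5814 (V=-79.1744). Price -43.0448; hedge Δ=1.0000, bond B=-83.0196.
  t=2,j=2: stock 78.8692 → up 115.1490 (V=6.3933), down 58.3632 (V=-50.3925). Price -4.1504; hedge Δ=1.0000, bond B=-83.0196.
  t=1,j=0: stock 27.3800 → up 39.9748 (V=-43.0448), down 20.2612 (V=-62.7584). Price -35.9938; hedge Δ=1.0000, bond B=-63.3738.
  t=1,j=1: stock 54.0200 → up 78.8692 (V=-4.1504), down 39.9748 (V=-43.0448). Price -9.3538; hedge Δ=1.0000, bond B=-63.3738.
  t=0,j=0: stock 37.0000 → up 54.0200 (V=-9.3538), down 27.3800 (V=-35.9938). Price -11.3769; hedge Δ=1.0000, bond B=-48.3769.
Root portfolio cost Δ·37+B reproduces V0=-11.3769.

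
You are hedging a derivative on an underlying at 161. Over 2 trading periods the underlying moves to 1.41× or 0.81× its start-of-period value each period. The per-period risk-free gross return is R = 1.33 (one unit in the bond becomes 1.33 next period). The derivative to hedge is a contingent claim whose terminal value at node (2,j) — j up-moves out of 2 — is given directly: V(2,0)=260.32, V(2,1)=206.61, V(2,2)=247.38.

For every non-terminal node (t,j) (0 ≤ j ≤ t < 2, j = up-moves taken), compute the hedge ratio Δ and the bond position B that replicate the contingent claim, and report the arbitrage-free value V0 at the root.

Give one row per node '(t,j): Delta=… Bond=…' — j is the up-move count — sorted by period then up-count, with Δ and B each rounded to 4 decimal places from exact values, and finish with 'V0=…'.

(0,0): Delta=0.2193 Bond=99.3489
(1,0): Delta=-0.6864 Bond=250.2470
(1,1): Delta=0.2993 Bond=113.9628
V0=134.6530

Risk-neutral probability p* = (R−d)/(u−d) = (1.33−0.81)/(1.41−0.81) = 0.8667.
At expiry t=2: V(2,0)=260.3200, V(2,1)=206.6100, V(2,2)=247.3800
  t=1,j=0: stock 130.4100 → up 183.8781 (V=206.6100), down 105.6321 (V=260.3200). Price 160.7303; hedge Δ=-0.6864, bond B=250.2470.
  t=1,j=1: stock 227.0100 → up 320.0841 (V=247.3800), down 183.8781 (V=206.6100). Price 181.9128; hedge Δ=0.2993, bond B=113.9628.
  t=0,j=0: stock 161.0000 → up 227.0100 (V=181.9128), down 130.4100 (V=160.7303). Price 134.6530; hedge Δ=0.2193, bond B=99.3489.
The time-0 hedge costs 134.6530, which is the no-arbitrage price.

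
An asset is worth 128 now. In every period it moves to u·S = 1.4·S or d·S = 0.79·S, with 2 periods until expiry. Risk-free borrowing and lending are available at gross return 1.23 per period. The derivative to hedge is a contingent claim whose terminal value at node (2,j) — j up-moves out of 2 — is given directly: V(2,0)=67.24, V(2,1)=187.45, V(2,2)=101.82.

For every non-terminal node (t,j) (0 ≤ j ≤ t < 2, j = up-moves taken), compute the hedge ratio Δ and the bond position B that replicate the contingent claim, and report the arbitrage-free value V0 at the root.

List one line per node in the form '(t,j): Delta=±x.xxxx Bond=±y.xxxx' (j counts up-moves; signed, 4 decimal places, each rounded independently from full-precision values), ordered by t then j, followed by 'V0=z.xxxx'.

(0,0): Delta=-0.2943 Bond=125.9528
(1,0): Delta=1.9488 Bond=-71.9039
(1,1): Delta=-0.7834 Bond=242.5592
V0=88.2816

No-arbitrage ⇒ martingale measure with p* = (R−d)/(u−d) = 0.7213.
Terminal payoffs: V(2,0)=67.2400, V(2,1)=187.4500, V(2,2)=101.8200
(1,0): S=101.1200. Δ = (V_up−V_dn)/(S_up−S_dn) = (187.4500−67.2400)/(141.5680−79.8848) = 1.9488. V = [p*·187.4500 + (1−p*)·67.2400]/1.23 = 125.1617. B = V − Δ·S = -71.9039.
(1,1): S=179.2000. Δ = (V_up−V_dn)/(S_up−S_dn) = (101.8200−187.4500)/(250.8800−141.5680) = -0.7834. V = [p*·101.8200 + (1−p*)·187.4500]/1.23 = 102.1822. B = V − Δ·S = 242.5592.
(0,0): S=128.0000. Δ = (V_up−V_dn)/(S_up−S_dn) = (102.1822−125.1617)/(179.2000−101.1200) = -0.2943. V = [p*·102.1822 + (1−p*)·125.1617]/1.23 = 88.2816. B = V − Δ·S = 125.9528.
Each (Δ,B) replicates both successor values, so the strategy is self-financing and V0 is arbitrage-free.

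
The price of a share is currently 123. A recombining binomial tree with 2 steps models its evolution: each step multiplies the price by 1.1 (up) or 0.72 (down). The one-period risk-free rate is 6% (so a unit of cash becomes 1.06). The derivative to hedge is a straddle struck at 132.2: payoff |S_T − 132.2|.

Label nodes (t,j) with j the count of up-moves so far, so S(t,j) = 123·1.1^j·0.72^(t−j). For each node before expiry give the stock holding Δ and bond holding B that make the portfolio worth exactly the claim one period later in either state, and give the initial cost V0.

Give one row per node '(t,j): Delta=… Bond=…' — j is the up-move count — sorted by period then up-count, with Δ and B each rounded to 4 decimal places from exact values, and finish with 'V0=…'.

(0,0): Delta=-0.3993 Bond=67.4747
(1,0): Delta=-1.0000 Bond=124.7170
(1,1): Delta=-0.3531 Bond=65.2651
V0=18.3550

No-arbitrage ⇒ martingale measure with p* = (R−d)/(u−d) = 0.8947.
Terminal payoffs: V(2,0)=68.4368, V(2,1)=34.7840, V(2,2)=16.6300
(1,0): S=88.5600. Δ = (V_up−V_dn)/(S_up−S_dn) = (34.7840−68.4368)/(97.4160−63.7632) = -1.0000. V = [p*·34.7840 + (1−p*)·68.4368]/1.06 = 36.1570. B = V − Δ·S = 124.7170.
(1,1): S=135.3000. Δ = (V_up−V_dn)/(S_up−S_dn) = (16.6300−34.7840)/(148.8300−97.4160) = -0.3531. V = [p*·16.6300 + (1−p*)·34.7840]/1.06 = 17.4915. B = V − Δ·S = 65.2651.
(0,0): S=123.0000. Δ = (V_up−V_dn)/(S_up−S_dn) = (17.4915−36.1570)/(135.3000−88.5600) = -0.3993. V = [p*·17.4915 + (1−p*)·36.1570]/1.06 = 18.3550. B = V − Δ·S = 67.4747.
The time-0 hedge costs 18.3550, which is the no-arbitrage price.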